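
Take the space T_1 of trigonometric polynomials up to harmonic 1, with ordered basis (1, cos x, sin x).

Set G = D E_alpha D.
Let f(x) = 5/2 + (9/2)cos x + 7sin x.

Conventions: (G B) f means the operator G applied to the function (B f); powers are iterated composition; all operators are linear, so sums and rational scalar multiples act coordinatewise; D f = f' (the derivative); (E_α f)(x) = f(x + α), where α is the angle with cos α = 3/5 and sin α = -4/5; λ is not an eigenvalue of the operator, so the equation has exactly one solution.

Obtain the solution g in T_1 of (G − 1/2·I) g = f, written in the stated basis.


g(x) = -5 - (211/37)cos x - (82/37)sin x

write g with unknown coordinates in the stated basis and equate coefficients in (G − 1/2·I) g = f
solving from the highest basis element down gives g = -5 - (211/37)cos x - (82/37)sin x
check: G g = (61/37)cos x + (218/37)sin x
so G g − 1/2·g = 5/2 + (9/2)cos x + 7sin x = f ✓


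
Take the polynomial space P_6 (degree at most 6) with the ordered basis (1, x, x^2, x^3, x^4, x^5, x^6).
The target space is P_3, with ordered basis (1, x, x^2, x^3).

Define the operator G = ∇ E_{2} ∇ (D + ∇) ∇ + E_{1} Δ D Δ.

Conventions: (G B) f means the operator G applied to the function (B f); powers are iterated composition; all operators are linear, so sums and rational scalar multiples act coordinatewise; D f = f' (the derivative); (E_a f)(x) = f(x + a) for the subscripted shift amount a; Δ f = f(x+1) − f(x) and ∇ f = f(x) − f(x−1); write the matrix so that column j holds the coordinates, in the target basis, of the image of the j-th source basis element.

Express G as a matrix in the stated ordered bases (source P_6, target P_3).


image of 1: 0
image of x: 0
image of x^2: 0
image of x^3: 6
image of x^4: 24x + 96
image of x^5: 60x^2 + 480x + 310
image of x^6: 120x^3 + 1440x^2 + 1860x + 1380
each image's coordinates form column j of the matrix

the matrix is [[0, 0, 0, 6, 96, 310, 1380]; [0, 0, 0, 0, 24, 480, 1860]; [0, 0, 0, 0, 0, 60, 1440]; [0, 0, 0, 0, 0, 0, 120]] (rows listed top to bottom)


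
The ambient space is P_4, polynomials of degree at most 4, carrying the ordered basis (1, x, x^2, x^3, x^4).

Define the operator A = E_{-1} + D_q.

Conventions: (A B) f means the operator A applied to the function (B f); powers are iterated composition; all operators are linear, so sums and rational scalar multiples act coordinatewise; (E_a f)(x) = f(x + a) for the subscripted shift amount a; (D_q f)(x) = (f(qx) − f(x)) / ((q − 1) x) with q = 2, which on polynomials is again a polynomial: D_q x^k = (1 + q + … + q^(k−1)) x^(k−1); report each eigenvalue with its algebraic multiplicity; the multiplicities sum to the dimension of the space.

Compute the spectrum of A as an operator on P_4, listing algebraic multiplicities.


λ = 1 (multiplicity 5)

image of 1: 1
image of x: x
image of x^2: x^2 + x + 1
image of x^3: x^3 + 4x^2 + 3x - 1
image of x^4: x^4 + 11x^3 + 6x^2 - 4x + 1
the matrix is upper triangular; its diagonal is (1, 1, 1, 1, 1)
for a triangular matrix the eigenvalues are the diagonal entries, with algebraic multiplicity their repetition count


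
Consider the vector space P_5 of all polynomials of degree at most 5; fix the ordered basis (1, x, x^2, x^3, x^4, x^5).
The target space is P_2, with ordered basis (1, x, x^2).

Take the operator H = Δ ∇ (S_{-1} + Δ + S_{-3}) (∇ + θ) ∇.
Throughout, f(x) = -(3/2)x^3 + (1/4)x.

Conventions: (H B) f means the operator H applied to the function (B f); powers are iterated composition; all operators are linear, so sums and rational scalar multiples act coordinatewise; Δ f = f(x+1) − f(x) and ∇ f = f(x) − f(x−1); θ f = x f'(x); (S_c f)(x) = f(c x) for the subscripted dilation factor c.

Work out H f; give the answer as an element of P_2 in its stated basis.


∇ f = -(9/2)x^2 + (9/2)x - 5/4
∇ ∇ f = -9x + 9
θ ∇ f = -9x^2 + (9/2)x
(∇ + θ) ∇ f = -9x^2 - (9/2)x + 9
S_{-1} (∇ + θ) ∇ f = -9x^2 + (9/2)x + 9
Δ (∇ + θ) ∇ f = -18x - 27/2
S_{-3} (∇ + θ) ∇ f = -81x^2 + (27/2)x + 9
(S_{-1} + Δ + S_{-3}) (∇ + θ) ∇ f = -90x^2 + 9/2
∇ ((S_{-1} + Δ + S_{-3}) (∇ + θ) ∇) f = -180x + 90
Δ ∇ ((S_{-1} + Δ + S_{-3}) (∇ + θ) ∇) f = -180

the image equals g(x) = -180


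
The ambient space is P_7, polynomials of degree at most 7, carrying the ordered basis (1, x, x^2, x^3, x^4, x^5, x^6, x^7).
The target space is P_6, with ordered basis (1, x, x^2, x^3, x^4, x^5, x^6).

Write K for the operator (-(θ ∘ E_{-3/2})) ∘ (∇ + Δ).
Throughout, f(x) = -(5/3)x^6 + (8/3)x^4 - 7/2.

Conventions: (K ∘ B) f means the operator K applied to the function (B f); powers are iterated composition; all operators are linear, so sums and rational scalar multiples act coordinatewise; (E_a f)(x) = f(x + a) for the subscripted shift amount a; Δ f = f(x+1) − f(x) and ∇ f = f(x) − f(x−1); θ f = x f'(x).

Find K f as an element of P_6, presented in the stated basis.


∇ f = -10x^5 + 25x^4 - (68/3)x^3 + 9x^2 + (2/3)x - 1
Δ f = -10x^5 - 25x^4 - (68/3)x^3 - 9x^2 + (2/3)x + 1
(∇ + Δ) f = -20x^5 - (136/3)x^3 + (4/3)x
E_{-3/2} (∇ + Δ) f = -20x^5 + 150x^4 - (1486/3)x^3 + 879x^2 - (9731/12)x + 2423/8
θ E_{-3/2} (∇ + Δ) f = -100x^5 + 600x^4 - 1486x^3 + 1758x^2 - (9731/12)x
(-(θ ∘ E_{-3/2})) (∇ + Δ) f = 100x^5 - 600x^4 + 1486x^3 - 1758x^2 + (9731/12)x

the image equals g(x) = 100x^5 - 600x^4 + 1486x^3 - 1758x^2 + (9731/12)x


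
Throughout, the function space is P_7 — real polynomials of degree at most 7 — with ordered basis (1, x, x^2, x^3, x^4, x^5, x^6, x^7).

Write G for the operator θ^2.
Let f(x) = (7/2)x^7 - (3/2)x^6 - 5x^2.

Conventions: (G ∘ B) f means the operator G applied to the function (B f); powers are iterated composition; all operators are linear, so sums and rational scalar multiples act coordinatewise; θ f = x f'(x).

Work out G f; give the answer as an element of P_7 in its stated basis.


the result is g(x) = (343/2)x^7 - 54x^6 - 20x^2

θ f = (49/2)x^7 - 9x^6 - 10x^2
θ θ f = (343/2)x^7 - 54x^6 - 20x^2


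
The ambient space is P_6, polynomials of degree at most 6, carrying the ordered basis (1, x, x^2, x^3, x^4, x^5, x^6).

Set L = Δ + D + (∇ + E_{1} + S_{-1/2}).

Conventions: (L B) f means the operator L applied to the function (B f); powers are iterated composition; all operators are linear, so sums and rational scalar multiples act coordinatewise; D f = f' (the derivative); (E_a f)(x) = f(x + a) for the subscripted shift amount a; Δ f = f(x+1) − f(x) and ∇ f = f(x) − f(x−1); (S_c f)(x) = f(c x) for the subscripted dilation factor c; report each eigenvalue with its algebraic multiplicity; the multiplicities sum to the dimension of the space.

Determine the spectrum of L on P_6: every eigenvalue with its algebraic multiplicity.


image of 1: 2
image of x: (1/2)x + 4
image of x^2: (5/4)x^2 + 8x + 1
image of x^3: (7/8)x^3 + 12x^2 + 3x + 3
image of x^4: (17/16)x^4 + 16x^3 + 6x^2 + 12x + 1
image of x^5: (31/32)x^5 + 20x^4 + 10x^3 + 30x^2 + 5x + 3
image of x^6: (65/64)x^6 + 24x^5 + 15x^4 + 60x^3 + 15x^2 + 18x + 1
the matrix is upper triangular; its diagonal is (2, 1/2, 5/4, 7/8, 17/16, 31/32, 65/64)
for a triangular matrix the eigenvalues are the diagonal entries, with algebraic multiplicity their repetition count

λ = 1/2 (multiplicity 1), λ = 7/8 (multiplicity 1), λ = 31/32 (multiplicity 1), λ = 65/64 (multiplicity 1), λ = 17/16 (multiplicity 1), λ = 5/4 (multiplicity 1), λ = 2 (multiplicity 1)


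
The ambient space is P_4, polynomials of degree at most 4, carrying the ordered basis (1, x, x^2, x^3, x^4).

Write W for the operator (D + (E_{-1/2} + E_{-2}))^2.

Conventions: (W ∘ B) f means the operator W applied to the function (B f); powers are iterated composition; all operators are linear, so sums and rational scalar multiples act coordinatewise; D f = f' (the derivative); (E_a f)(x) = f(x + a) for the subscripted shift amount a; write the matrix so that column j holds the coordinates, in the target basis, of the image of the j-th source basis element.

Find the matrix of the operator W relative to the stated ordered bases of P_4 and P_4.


the matrix is [[4, -6, 43/2, -283/4, 2161/8]; [0, 4, -12, 129/2, -283]; [0, 0, 4, -18, 129]; [0, 0, 0, 4, -24]; [0, 0, 0, 0, 4]] (rows listed top to bottom)

image of 1: 4
image of x: 4x - 6
image of x^2: 4x^2 - 12x + 43/2
image of x^3: 4x^3 - 18x^2 + (129/2)x - 283/4
image of x^4: 4x^4 - 24x^3 + 129x^2 - 283x + 2161/8
each image's coordinates form column j of the matrix


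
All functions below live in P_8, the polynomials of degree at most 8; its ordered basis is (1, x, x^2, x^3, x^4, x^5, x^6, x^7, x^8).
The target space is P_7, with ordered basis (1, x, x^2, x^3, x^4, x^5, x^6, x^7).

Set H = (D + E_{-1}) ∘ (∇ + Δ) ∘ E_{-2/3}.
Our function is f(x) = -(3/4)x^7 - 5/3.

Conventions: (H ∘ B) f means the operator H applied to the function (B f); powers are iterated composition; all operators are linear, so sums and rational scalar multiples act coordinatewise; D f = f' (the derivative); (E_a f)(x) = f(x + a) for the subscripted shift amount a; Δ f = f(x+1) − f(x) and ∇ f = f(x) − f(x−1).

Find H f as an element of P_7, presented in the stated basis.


E_{-2/3} f = -(3/4)x^7 + (7/2)x^6 - 7x^5 + (70/9)x^4 - (140/27)x^3 + (56/27)x^2 - (112/243)x - 1183/729
∇ E_{-2/3} f = -(21/4)x^6 + (147/4)x^5 - (455/4)x^4 + (7105/36)x^3 - (7217/36)x^2 + (12103/108)x - 25999/972
Δ E_{-2/3} f = -(21/4)x^6 + (21/4)x^5 - (35/4)x^4 + (175/36)x^3 - (77/36)x^2 + (49/108)x - 43/972
(∇ + Δ) E_{-2/3} f = -(21/2)x^6 + 42x^5 - (245/2)x^4 + (1820/9)x^3 - (3647/18)x^2 + (3038/27)x - 13021/486
D (∇ + Δ) E_{-2/3} f = -63x^5 + 210x^4 - 490x^3 + (1820/3)x^2 - (3647/9)x + 3038/27
E_{-1} (∇ + Δ) E_{-2/3} f = -(21/2)x^6 + 105x^5 - 490x^4 + (11900/9)x^3 - (19096/9)x^2 + (50960/27)x - 174752/243
(D + E_{-1}) (∇ + Δ) E_{-2/3} f = -(21/2)x^6 + 42x^5 - 280x^4 + (7490/9)x^3 - (13636/9)x^2 + (40019/27)x - 147410/243

g(x) = -(21/2)x^6 + 42x^5 - 280x^4 + (7490/9)x^3 - (13636/9)x^2 + (40019/27)x - 147410/243


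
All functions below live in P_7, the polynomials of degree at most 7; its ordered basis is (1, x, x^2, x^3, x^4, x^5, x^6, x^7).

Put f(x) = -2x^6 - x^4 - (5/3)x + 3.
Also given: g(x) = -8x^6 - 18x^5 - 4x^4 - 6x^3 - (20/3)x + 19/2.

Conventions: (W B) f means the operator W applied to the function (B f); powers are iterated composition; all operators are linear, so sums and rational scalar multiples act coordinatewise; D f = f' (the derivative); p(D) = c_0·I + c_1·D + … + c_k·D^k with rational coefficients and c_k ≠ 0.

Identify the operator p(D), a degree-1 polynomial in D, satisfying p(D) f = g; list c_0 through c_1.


c_0 = 4, c_1 = 3/2

D^0 f = -2x^6 - x^4 - (5/3)x + 3
D^1 f = -12x^5 - 4x^3 - 5/3
matching coefficients of g against c_0 f + c_1 Df + … from the top degree down determines the c_i
solution: c_0 = 4, c_1 = 3/2


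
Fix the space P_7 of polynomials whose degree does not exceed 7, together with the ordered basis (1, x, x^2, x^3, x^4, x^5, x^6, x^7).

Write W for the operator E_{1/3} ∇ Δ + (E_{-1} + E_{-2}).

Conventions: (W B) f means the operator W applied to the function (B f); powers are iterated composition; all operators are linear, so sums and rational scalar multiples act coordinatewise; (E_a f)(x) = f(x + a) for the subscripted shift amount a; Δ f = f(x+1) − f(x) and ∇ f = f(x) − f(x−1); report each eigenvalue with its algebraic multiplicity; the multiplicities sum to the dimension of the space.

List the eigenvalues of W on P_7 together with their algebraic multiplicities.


image of 1: 2
image of x: 2x - 3
image of x^2: 2x^2 - 6x + 7
image of x^3: 2x^3 - 9x^2 + 21x - 7
image of x^4: 2x^4 - 12x^3 + 42x^2 - 28x + 61/3
image of x^5: 2x^5 - 15x^4 + 70x^3 - 70x^2 + (305/3)x - 781/27
image of x^6: 2x^6 - 18x^5 + 105x^4 - 140x^3 + 305x^2 - (1562/9)x + 1909/27
image of x^7: 2x^7 - 21x^6 + 147x^5 - 245x^4 + (2135/3)x^3 - (5467/9)x^2 + (13363/27)x - 9847/81
the matrix is upper triangular; its diagonal is (2, 2, 2, 2, 2, 2, 2, 2)
for a triangular matrix the eigenvalues are the diagonal entries, with algebraic multiplicity their repetition count

λ = 2 (multiplicity 8)


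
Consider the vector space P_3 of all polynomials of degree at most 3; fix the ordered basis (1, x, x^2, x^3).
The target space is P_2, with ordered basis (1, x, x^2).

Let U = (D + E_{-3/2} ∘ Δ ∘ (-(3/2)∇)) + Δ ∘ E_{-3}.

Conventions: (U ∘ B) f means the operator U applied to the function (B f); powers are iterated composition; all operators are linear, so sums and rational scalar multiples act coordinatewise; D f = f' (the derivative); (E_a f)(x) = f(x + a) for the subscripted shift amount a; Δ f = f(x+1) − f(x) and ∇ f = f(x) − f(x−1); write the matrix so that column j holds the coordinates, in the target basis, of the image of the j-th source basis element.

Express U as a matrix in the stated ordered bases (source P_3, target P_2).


image of 1: 0
image of x: 2
image of x^2: 4x - 8
image of x^3: 6x^2 - 24x + 65/2
each image's coordinates form column j of the matrix

the matrix is [[0, 2, -8, 65/2]; [0, 0, 4, -24]; [0, 0, 0, 6]] (rows listed top to bottom)


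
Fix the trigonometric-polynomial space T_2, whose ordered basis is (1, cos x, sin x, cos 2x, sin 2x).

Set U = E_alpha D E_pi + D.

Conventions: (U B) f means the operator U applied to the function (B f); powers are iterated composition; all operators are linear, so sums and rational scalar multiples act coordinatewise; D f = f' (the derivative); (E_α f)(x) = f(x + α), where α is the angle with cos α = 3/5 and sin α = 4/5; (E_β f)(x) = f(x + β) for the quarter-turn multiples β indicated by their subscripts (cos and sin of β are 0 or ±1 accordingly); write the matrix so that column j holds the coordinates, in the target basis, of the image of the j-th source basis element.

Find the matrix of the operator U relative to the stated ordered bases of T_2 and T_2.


image of 1: 0
image of cos x: (4/5)cos x - (2/5)sin x
image of sin x: (2/5)cos x + (4/5)sin x
image of cos 2x: -(48/25)cos 2x - (36/25)sin 2x
image of sin 2x: (36/25)cos 2x - (48/25)sin 2x
each image's coordinates form column j of the matrix

the matrix is [[0, 0, 0, 0, 0]; [0, 4/5, 2/5, 0, 0]; [0, -2/5, 4/5, 0, 0]; [0, 0, 0, -48/25, 36/25]; [0, 0, 0, -36/25, -48/25]] (rows listed top to bottom)


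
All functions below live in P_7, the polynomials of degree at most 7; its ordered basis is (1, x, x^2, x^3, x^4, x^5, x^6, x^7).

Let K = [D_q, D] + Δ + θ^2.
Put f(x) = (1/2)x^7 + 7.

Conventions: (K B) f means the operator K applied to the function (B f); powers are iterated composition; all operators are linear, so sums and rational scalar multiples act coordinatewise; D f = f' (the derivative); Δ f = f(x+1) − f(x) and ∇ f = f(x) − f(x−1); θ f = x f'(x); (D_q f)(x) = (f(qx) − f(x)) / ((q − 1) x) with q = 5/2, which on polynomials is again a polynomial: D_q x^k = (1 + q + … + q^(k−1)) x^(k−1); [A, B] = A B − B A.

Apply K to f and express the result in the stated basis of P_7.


D f = (7/2)x^6
D_q D f = (36309/64)x^5
D_q f = (25999/128)x^6
D D_q f = (77997/64)x^5
[D_q, D] f = -(5211/8)x^5
Δ f = (7/2)x^6 + (21/2)x^5 + (35/2)x^4 + (35/2)x^3 + (21/2)x^2 + (7/2)x + 1/2
θ f = (7/2)x^7
θ θ f = (49/2)x^7
([D_q, D] + Δ + θ^2) f = (49/2)x^7 + (7/2)x^6 - (5127/8)x^5 + (35/2)x^4 + (35/2)x^3 + (21/2)x^2 + (7/2)x + 1/2

g(x) = (49/2)x^7 + (7/2)x^6 - (5127/8)x^5 + (35/2)x^4 + (35/2)x^3 + (21/2)x^2 + (7/2)x + 1/2


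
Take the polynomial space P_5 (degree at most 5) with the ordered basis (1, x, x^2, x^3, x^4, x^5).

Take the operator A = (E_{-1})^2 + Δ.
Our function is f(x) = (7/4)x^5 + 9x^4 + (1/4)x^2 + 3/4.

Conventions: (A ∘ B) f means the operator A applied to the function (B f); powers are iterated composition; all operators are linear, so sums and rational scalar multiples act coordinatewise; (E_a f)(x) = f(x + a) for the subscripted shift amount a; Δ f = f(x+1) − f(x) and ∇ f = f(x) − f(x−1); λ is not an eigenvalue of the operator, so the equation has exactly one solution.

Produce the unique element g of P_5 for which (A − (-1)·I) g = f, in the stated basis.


the image equals g(x) = (7/8)x^5 + (107/16)x^4 - (17/2)x^3 - (1317/16)x^2 + (303/8)x + 2433/16

write g with unknown coordinates in the stated basis and equate coefficients in (A − (-1)·I) g = f
solving from the highest basis element down gives g = (7/8)x^5 + (107/16)x^4 - (17/2)x^3 - (1317/16)x^2 + (303/8)x + 2433/16
check: A g = (7/8)x^5 + (37/16)x^4 + (17/2)x^3 + (1321/16)x^2 - (303/8)x - 2421/16
so A g − (-1)·g = (7/4)x^5 + 9x^4 + (1/4)x^2 + 3/4 = f ✓


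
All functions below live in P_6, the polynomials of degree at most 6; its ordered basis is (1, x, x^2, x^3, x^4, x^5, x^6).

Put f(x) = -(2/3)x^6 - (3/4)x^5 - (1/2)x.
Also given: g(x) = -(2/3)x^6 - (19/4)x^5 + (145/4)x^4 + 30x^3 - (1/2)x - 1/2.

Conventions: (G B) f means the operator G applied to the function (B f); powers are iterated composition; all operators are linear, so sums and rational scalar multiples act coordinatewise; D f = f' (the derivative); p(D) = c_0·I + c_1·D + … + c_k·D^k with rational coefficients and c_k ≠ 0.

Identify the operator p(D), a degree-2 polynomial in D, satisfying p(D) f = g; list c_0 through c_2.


p(D) = I + D − 2·D^2, i.e. c_0 = 1, c_1 = 1, c_2 = -2

D^0 f = -(2/3)x^6 - (3/4)x^5 - (1/2)x
D^1 f = -4x^5 - (15/4)x^4 - 1/2
D^2 f = -20x^4 - 15x^3
matching coefficients of g against c_0 f + c_1 Df + … from the top degree down determines the c_i
solution: c_0 = 1, c_1 = 1, c_2 = -2


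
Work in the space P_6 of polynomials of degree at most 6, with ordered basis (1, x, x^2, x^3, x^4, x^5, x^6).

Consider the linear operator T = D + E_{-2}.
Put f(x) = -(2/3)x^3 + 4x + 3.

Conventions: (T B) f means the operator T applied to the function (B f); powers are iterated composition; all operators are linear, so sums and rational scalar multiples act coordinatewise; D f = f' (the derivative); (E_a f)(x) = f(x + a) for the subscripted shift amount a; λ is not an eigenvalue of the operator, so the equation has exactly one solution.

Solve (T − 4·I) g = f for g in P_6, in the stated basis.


write g with unknown coordinates in the stated basis and equate coefficients in (T − 4·I) g = f
solving from the highest basis element down gives g = (2/9)x^3 - (2/9)x^2 - (8/27)x - 145/81
check: T g = (2/9)x^3 - (8/9)x^2 + (76/27)x - 337/81
so T g − 4·g = -(2/3)x^3 + 4x + 3 = f ✓

the result is g(x) = (2/9)x^3 - (2/9)x^2 - (8/27)x - 145/81


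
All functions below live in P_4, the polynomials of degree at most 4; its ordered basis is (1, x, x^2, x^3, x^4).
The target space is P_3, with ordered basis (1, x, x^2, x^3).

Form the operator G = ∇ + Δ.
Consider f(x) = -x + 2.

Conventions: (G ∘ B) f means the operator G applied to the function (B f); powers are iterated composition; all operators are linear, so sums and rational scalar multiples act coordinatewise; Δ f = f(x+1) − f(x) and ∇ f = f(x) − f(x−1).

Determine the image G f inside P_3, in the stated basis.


the image equals g(x) = -2

∇ f = -1
Δ f = -1
(∇ + Δ) f = -2


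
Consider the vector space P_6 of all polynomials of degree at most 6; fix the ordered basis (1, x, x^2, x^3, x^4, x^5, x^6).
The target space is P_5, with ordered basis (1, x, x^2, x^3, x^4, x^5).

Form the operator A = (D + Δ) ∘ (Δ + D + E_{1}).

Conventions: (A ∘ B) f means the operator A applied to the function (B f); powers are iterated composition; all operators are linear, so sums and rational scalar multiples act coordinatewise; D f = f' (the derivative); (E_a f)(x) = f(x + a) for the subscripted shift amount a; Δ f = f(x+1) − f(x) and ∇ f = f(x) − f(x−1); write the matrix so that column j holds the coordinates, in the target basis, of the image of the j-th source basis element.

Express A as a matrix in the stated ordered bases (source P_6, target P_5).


the matrix is [[0, 2, 13, 22, 41, 76, 143]; [0, 0, 4, 39, 88, 205, 456]; [0, 0, 0, 6, 78, 220, 615]; [0, 0, 0, 0, 8, 130, 440]; [0, 0, 0, 0, 0, 10, 195]; [0, 0, 0, 0, 0, 0, 12]] (rows listed top to bottom)

image of 1: 0
image of x: 2
image of x^2: 4x + 13
image of x^3: 6x^2 + 39x + 22
image of x^4: 8x^3 + 78x^2 + 88x + 41
image of x^5: 10x^4 + 130x^3 + 220x^2 + 205x + 76
image of x^6: 12x^5 + 195x^4 + 440x^3 + 615x^2 + 456x + 143
each image's coordinates form column j of the matrix


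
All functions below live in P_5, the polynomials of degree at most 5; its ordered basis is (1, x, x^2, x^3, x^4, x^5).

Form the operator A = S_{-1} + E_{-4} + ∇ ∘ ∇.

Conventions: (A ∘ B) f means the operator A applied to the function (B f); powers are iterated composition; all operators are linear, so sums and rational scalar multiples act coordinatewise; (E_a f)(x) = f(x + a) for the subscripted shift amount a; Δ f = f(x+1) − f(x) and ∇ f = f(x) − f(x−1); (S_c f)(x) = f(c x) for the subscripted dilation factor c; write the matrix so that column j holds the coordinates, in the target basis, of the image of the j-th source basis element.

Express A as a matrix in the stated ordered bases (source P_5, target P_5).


image of 1: 2
image of x: -4
image of x^2: 2x^2 - 8x + 18
image of x^3: -12x^2 + 54x - 70
image of x^4: 2x^4 - 16x^3 + 108x^2 - 280x + 270
image of x^5: -20x^4 + 180x^3 - 700x^2 + 1350x - 1054
each image's coordinates form column j of the matrix

the matrix is [[2, -4, 18, -70, 270, -1054]; [0, 0, -8, 54, -280, 1350]; [0, 0, 2, -12, 108, -700]; [0, 0, 0, 0, -16, 180]; [0, 0, 0, 0, 2, -20]; [0, 0, 0, 0, 0, 0]] (rows listed top to bottom)


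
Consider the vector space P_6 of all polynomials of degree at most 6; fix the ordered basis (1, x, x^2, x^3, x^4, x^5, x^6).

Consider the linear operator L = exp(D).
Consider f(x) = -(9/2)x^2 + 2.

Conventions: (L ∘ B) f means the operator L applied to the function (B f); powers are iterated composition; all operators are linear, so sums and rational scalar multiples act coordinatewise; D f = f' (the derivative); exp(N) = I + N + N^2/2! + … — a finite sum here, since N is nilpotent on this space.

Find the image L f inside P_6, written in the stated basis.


the result is g(x) = -(9/2)x^2 - 9x - 5/2

order-1 term: -9x
order-2 term: -9/2
the series for exp(D) f terminates at order 2
exp(D) f = -(9/2)x^2 - 9x - 5/2


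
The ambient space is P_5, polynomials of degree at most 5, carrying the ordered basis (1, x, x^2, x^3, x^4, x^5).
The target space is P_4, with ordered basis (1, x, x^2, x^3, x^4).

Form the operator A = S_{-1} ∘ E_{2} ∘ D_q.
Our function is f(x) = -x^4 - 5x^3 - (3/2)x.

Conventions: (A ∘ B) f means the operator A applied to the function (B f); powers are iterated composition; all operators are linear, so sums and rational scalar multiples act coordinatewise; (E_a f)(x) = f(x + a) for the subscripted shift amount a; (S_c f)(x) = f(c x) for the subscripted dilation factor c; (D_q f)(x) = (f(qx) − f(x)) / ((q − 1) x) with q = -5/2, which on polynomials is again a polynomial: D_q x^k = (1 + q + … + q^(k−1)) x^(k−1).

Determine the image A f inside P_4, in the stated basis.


D_q f = (87/8)x^3 - (95/4)x^2 - 3/2
E_{2} D_q f = (87/8)x^3 + (83/2)x^2 + (71/2)x - 19/2
S_{-1} E_{2} D_q f = -(87/8)x^3 + (83/2)x^2 - (71/2)x - 19/2

g(x) = -(87/8)x^3 + (83/2)x^2 - (71/2)x - 19/2


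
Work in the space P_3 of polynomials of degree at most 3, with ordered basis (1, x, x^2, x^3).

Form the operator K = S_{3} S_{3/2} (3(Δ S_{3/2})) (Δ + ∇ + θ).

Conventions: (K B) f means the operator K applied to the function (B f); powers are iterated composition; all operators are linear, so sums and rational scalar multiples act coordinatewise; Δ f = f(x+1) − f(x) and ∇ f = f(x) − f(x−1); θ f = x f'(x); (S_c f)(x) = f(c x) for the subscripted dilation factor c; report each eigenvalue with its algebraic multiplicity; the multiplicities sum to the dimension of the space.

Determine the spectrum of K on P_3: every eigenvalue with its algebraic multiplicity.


λ = 0 (multiplicity 4)

image of 1: 0
image of x: 9/2
image of x^2: (243/2)x + 63/2
image of x^3: (59049/32)x^2 + (12393/16)x + 567/8
the matrix is upper triangular; its diagonal is (0, 0, 0, 0)
for a triangular matrix the eigenvalues are the diagonal entries, with algebraic multiplicity their repetition count


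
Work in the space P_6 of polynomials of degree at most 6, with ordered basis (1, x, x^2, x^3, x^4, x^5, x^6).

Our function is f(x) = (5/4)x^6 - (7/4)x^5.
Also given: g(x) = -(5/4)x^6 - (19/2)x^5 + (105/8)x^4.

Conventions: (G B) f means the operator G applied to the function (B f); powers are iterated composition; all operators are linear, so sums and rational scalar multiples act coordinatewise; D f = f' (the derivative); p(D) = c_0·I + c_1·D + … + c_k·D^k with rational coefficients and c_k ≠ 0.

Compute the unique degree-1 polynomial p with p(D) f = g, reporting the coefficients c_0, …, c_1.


p(D) = -I − (3/2)·D, i.e. c_0 = -1, c_1 = -3/2

D^0 f = (5/4)x^6 - (7/4)x^5
D^1 f = (15/2)x^5 - (35/4)x^4
matching coefficients of g against c_0 f + c_1 Df + … from the top degree down determines the c_i
solution: c_0 = -1, c_1 = -3/2


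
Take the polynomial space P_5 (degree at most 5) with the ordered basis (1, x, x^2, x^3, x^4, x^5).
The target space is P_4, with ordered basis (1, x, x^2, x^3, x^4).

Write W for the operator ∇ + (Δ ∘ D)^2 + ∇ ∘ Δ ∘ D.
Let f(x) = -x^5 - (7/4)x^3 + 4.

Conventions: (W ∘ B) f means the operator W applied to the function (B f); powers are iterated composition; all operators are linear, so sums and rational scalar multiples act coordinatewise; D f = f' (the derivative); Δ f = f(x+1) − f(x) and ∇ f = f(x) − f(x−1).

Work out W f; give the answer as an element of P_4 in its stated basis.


∇ f = -5x^4 + 10x^3 - (61/4)x^2 + (41/4)x - 11/4
D f = -5x^4 - (21/4)x^2
Δ D f = -20x^3 - 30x^2 - (61/2)x - 41/4
D (Δ ∘ D) f = -60x^2 - 60x - 61/2
Δ D (Δ ∘ D) f = -120x - 120
D f = -5x^4 - (21/4)x^2
Δ D f = -20x^3 - 30x^2 - (61/2)x - 41/4
∇ (Δ ∘ D) f = -60x^2 - 41/2
(∇ + (Δ ∘ D)^2 + ∇ ∘ Δ ∘ D) f = -5x^4 + 10x^3 - (301/4)x^2 - (439/4)x - 573/4

the image equals g(x) = -5x^4 + 10x^3 - (301/4)x^2 - (439/4)x - 573/4


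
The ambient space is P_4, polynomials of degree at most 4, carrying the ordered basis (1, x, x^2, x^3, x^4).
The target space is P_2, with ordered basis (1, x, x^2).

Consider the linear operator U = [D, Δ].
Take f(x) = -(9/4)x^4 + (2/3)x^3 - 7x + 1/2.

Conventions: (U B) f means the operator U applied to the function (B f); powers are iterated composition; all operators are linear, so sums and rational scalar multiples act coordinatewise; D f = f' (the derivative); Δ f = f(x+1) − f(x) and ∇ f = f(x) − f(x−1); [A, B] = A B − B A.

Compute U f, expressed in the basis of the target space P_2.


Δ f = -9x^3 - (23/2)x^2 - 7x - 103/12
D Δ f = -27x^2 - 23x - 7
D f = -9x^3 + 2x^2 - 7
Δ D f = -27x^2 - 23x - 7
[D, Δ] f = 0

the result is g(x) = 0


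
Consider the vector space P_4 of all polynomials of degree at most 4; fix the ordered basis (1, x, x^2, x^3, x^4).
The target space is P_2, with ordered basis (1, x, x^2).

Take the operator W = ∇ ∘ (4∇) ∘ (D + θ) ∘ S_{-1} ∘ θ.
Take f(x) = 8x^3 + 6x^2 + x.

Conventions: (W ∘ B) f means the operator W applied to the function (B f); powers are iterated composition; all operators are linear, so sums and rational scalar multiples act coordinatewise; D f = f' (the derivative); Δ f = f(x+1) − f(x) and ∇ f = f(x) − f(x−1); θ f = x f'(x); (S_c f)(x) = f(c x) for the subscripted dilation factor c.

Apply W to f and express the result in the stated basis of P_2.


the result is g(x) = -1728x + 1344

θ f = 24x^3 + 12x^2 + x
S_{-1} θ f = -24x^3 + 12x^2 - x
D (S_{-1} ∘ θ) f = -72x^2 + 24x - 1
θ (S_{-1} ∘ θ) f = -72x^3 + 24x^2 - x
(D + θ) (S_{-1} ∘ θ) f = -72x^3 - 48x^2 + 23x - 1
∇ (D + θ) (S_{-1} ∘ θ) f = -216x^2 + 120x - 1
(4∇) (D + θ) (S_{-1} ∘ θ) f = -864x^2 + 480x - 4
∇ (4∇) (D + θ) (S_{-1} ∘ θ) f = -1728x + 1344


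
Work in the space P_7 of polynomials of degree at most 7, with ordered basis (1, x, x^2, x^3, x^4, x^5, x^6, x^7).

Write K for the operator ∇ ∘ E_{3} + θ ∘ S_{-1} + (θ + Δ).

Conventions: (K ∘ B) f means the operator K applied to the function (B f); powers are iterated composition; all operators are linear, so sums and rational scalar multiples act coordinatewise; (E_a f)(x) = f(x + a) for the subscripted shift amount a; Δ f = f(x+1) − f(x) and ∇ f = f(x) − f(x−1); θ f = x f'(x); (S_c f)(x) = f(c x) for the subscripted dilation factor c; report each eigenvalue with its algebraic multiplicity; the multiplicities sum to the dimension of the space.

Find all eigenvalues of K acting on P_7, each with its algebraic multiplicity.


λ = 0 (multiplicity 5), λ = 4 (multiplicity 1), λ = 8 (multiplicity 1), λ = 12 (multiplicity 1)

image of 1: 0
image of x: 2
image of x^2: 4x^2 + 4x + 6
image of x^3: 6x^2 + 18x + 20
image of x^4: 8x^4 + 8x^3 + 36x^2 + 80x + 66
image of x^5: 10x^4 + 60x^3 + 200x^2 + 330x + 212
image of x^6: 12x^6 + 12x^5 + 90x^4 + 400x^3 + 990x^2 + 1272x + 666
image of x^7: 14x^6 + 126x^5 + 700x^4 + 2310x^3 + 4452x^2 + 4662x + 2060
the matrix is upper triangular; its diagonal is (0, 0, 4, 0, 8, 0, 12, 0)
for a triangular matrix the eigenvalues are the diagonal entries, with algebraic multiplicity their repetition count


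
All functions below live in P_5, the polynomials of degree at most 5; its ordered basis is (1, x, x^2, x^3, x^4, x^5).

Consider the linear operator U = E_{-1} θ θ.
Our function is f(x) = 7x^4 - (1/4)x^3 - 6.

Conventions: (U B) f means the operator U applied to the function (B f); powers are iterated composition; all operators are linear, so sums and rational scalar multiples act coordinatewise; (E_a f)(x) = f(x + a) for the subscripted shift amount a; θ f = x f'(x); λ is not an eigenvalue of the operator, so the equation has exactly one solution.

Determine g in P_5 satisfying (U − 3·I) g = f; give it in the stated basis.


write g with unknown coordinates in the stated basis and equate coefficients in (U − 3·I) g = f
solving from the highest basis element down gives g = (7/13)x^4 + (593/104)x^3 + (10635/104)x^2 - (72653/208)x + 50033/208
check: U g = (112/13)x^4 + (1753/104)x^3 + (31905/104)x^2 - (217959/208)x + 148851/208
so U g − 3·g = 7x^4 - (1/4)x^3 - 6 = f ✓

the image equals g(x) = (7/13)x^4 + (593/104)x^3 + (10635/104)x^2 - (72653/208)x + 50033/208


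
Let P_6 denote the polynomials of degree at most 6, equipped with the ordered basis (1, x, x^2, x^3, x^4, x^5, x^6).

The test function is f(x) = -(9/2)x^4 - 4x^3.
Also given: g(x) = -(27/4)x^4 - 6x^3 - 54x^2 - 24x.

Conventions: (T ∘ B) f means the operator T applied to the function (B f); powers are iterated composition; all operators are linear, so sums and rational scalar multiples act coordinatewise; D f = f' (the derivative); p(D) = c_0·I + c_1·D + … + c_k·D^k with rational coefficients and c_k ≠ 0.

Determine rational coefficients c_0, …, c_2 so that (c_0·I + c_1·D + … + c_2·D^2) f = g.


D^0 f = -(9/2)x^4 - 4x^3
D^1 f = -18x^3 - 12x^2
D^2 f = -54x^2 - 24x
matching coefficients of g against c_0 f + c_1 Df + … from the top degree down determines the c_i
solution: c_0 = 3/2, c_1 = 0, c_2 = 1

p(D) = (3/2)·I + D^2, i.e. c_0 = 3/2, c_1 = 0, c_2 = 1


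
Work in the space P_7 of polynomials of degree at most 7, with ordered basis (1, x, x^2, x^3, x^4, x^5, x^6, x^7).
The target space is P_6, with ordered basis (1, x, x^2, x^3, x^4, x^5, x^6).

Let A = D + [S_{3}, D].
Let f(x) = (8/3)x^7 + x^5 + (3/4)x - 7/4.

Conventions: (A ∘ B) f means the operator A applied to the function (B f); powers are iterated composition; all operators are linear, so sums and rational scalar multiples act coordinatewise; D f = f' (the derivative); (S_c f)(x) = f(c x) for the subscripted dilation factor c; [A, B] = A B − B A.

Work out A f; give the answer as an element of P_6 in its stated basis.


D f = (56/3)x^6 + 5x^4 + 3/4
D f = (56/3)x^6 + 5x^4 + 3/4
S_{3} D f = 13608x^6 + 405x^4 + 3/4
S_{3} f = 5832x^7 + 243x^5 + (9/4)x - 7/4
D S_{3} f = 40824x^6 + 1215x^4 + 9/4
[S_{3}, D] f = -27216x^6 - 810x^4 - 3/2
(D + [S_{3}, D]) f = -(81592/3)x^6 - 805x^4 - 3/4

the result is g(x) = -(81592/3)x^6 - 805x^4 - 3/4


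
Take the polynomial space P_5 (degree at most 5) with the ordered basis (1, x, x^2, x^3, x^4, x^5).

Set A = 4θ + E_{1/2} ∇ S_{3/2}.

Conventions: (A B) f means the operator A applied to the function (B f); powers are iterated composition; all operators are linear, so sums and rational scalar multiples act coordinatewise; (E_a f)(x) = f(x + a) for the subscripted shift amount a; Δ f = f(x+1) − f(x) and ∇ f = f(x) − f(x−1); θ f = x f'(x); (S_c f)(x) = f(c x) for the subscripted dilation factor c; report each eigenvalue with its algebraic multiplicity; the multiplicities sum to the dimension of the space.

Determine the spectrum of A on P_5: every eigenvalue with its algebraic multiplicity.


image of 1: 0
image of x: 4x + 3/2
image of x^2: 8x^2 + (9/2)x
image of x^3: 12x^3 + (81/8)x^2 + 27/32
image of x^4: 16x^4 + (81/4)x^3 + (81/16)x
image of x^5: 20x^5 + (1215/32)x^4 + (1215/64)x^2 + 243/512
the matrix is upper triangular; its diagonal is (0, 4, 8, 12, 16, 20)
for a triangular matrix the eigenvalues are the diagonal entries, with algebraic multiplicity their repetition count

λ = 0 (multiplicity 1), λ = 4 (multiplicity 1), λ = 8 (multiplicity 1), λ = 12 (multiplicity 1), λ = 16 (multiplicity 1), λ = 20 (multiplicity 1)


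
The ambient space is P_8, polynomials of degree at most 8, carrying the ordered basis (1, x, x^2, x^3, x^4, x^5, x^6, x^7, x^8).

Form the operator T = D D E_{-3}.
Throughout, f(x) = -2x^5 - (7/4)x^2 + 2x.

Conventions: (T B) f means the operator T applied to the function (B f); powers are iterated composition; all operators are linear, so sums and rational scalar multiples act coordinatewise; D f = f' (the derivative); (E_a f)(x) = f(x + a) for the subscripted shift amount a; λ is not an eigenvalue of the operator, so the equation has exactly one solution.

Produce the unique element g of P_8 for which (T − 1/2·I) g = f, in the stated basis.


the result is g(x) = 4x^5 + 160x^3 - (2873/2)x^2 + 6236x - 15826

write g with unknown coordinates in the stated basis and equate coefficients in (T − 1/2·I) g = f
solving from the highest basis element down gives g = 4x^5 + 160x^3 - (2873/2)x^2 + 6236x - 15826
check: T g = 80x^3 - 720x^2 + 3120x - 7913
so T g − 1/2·g = -2x^5 - (7/4)x^2 + 2x = f ✓


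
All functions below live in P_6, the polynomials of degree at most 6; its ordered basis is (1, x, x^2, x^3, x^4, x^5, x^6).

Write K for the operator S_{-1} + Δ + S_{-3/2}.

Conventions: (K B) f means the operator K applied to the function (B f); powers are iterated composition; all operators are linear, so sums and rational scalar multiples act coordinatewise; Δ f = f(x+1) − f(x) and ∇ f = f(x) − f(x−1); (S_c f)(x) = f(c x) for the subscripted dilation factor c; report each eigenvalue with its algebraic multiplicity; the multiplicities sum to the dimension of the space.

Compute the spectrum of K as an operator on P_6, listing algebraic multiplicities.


λ = -275/32 (multiplicity 1), λ = -35/8 (multiplicity 1), λ = -5/2 (multiplicity 1), λ = 2 (multiplicity 1), λ = 13/4 (multiplicity 1), λ = 97/16 (multiplicity 1), λ = 793/64 (multiplicity 1)

image of 1: 2
image of x: -(5/2)x + 1
image of x^2: (13/4)x^2 + 2x + 1
image of x^3: -(35/8)x^3 + 3x^2 + 3x + 1
image of x^4: (97/16)x^4 + 4x^3 + 6x^2 + 4x + 1
image of x^5: -(275/32)x^5 + 5x^4 + 10x^3 + 10x^2 + 5x + 1
image of x^6: (793/64)x^6 + 6x^5 + 15x^4 + 20x^3 + 15x^2 + 6x + 1
the matrix is upper triangular; its diagonal is (2, -5/2, 13/4, -35/8, 97/16, -275/32, 793/64)
for a triangular matrix the eigenvalues are the diagonal entries, with algebraic multiplicity their repetition count


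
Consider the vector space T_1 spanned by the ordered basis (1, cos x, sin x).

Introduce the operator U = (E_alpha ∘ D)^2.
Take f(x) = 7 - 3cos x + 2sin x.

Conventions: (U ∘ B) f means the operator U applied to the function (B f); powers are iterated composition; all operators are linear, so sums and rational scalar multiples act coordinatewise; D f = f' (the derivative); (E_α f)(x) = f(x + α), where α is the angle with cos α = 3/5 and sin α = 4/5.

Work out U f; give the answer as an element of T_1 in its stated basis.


D f = 2cos x + 3sin x
E_alpha D f = (18/5)cos x + (1/5)sin x
D (E_alpha ∘ D) f = (1/5)cos x - (18/5)sin x
E_alpha D (E_alpha ∘ D) f = -(69/25)cos x - (58/25)sin x

g(x) = -(69/25)cos x - (58/25)sin x


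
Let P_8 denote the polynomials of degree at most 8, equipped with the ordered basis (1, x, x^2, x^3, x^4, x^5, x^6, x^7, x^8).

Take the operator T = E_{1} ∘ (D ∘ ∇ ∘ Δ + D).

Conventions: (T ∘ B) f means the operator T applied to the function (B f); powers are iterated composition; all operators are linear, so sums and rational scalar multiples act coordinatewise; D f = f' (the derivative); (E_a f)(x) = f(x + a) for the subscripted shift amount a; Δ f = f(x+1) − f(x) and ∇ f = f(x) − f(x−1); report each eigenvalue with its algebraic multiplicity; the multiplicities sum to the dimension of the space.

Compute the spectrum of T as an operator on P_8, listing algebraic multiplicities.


image of 1: 0
image of x: 1
image of x^2: 2x + 2
image of x^3: 3x^2 + 6x + 9
image of x^4: 4x^3 + 12x^2 + 36x + 28
image of x^5: 5x^4 + 20x^3 + 90x^2 + 140x + 75
image of x^6: 6x^5 + 30x^4 + 180x^3 + 420x^2 + 450x + 186
image of x^7: 7x^6 + 42x^5 + 315x^4 + 980x^3 + 1575x^2 + 1302x + 441
image of x^8: 8x^7 + 56x^6 + 504x^5 + 1960x^4 + 4200x^3 + 5208x^2 + 3528x + 1016
the matrix is upper triangular; its diagonal is (0, 0, 0, 0, 0, 0, 0, 0, 0)
for a triangular matrix the eigenvalues are the diagonal entries, with algebraic multiplicity their repetition count

λ = 0 (multiplicity 9)


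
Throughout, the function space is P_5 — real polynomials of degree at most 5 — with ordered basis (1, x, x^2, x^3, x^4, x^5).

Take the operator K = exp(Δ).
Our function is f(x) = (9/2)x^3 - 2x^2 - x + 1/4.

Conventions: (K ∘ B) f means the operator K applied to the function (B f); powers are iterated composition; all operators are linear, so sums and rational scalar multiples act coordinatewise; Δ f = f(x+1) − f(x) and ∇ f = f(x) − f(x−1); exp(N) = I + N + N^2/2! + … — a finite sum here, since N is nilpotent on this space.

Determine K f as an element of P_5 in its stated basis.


order-1 term: (27/2)x^2 + (19/2)x + 3/2
order-2 term: (27/2)x + 23/2
order-3 term: 9/2
the series for exp(Δ) f terminates at order 3
exp(Δ) f = (9/2)x^3 + (23/2)x^2 + 22x + 71/4

the result is g(x) = (9/2)x^3 + (23/2)x^2 + 22x + 71/4


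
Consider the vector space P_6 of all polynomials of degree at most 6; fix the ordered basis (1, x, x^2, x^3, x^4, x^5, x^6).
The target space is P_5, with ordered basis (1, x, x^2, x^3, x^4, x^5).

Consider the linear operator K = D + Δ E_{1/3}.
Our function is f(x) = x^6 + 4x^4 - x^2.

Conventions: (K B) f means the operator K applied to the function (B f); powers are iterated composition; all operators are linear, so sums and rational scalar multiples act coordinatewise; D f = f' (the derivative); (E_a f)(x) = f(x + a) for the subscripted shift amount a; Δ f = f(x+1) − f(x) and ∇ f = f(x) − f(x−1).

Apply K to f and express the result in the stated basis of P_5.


D f = 6x^5 + 16x^3 - 2x
E_{1/3} f = x^6 + 2x^5 + (17/3)x^4 + (164/27)x^3 + (50/27)x^2 - (4/81)x - 44/729
Δ E_{1/3} f = 6x^5 + 25x^4 + (188/3)x^3 + (785/9)x^2 + (1636/27)x + 1340/81
(D + Δ E_{1/3}) f = 12x^5 + 25x^4 + (236/3)x^3 + (785/9)x^2 + (1582/27)x + 1340/81

g(x) = 12x^5 + 25x^4 + (236/3)x^3 + (785/9)x^2 + (1582/27)x + 1340/81


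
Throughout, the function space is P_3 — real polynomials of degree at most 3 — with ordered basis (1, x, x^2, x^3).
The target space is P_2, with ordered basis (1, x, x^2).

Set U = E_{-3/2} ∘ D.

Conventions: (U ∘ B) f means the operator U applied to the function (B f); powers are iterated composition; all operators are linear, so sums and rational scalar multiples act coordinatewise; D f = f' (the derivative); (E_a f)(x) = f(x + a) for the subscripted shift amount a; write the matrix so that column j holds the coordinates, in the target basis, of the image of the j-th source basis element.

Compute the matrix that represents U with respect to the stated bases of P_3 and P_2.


image of 1: 0
image of x: 1
image of x^2: 2x - 3
image of x^3: 3x^2 - 9x + 27/4
each image's coordinates form column j of the matrix

the matrix is [[0, 1, -3, 27/4]; [0, 0, 2, -9]; [0, 0, 0, 3]] (rows listed top to bottom)
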